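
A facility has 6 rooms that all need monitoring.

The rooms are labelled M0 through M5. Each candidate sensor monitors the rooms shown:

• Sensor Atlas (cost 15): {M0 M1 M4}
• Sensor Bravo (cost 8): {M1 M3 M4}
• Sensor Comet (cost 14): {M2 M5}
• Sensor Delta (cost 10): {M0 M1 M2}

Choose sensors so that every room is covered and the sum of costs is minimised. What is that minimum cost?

Bravo, Comet, Delta together cover every room (Bravo ∪ Comet ∪ Delta = {M0, M1, M2, M3, M4, M5}); total cost 8 + 14 + 10 = 32.
No covering selection has total cost below 32.

32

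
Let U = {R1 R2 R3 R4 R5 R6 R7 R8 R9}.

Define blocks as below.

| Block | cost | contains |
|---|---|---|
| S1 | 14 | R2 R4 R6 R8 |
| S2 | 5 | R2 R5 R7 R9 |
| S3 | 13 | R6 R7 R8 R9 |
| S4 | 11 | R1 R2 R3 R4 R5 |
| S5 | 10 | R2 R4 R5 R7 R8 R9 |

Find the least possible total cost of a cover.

24

S3, S4 together cover every point (S3 ∪ S4 = {R1, R2, R3, R4, R5, R6, R7, R8, R9}); total cost 13 + 11 = 24.
The greedy pick S2, S4, S3 costs 29; no covering selection beats 24.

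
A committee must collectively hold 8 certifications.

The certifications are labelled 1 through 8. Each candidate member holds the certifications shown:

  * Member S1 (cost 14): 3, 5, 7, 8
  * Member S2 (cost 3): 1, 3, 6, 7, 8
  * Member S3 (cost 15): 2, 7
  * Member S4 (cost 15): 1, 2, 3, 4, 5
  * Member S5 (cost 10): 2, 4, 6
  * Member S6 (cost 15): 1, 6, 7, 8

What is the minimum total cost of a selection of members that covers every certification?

S2, S4 together cover every certification (S2 ∪ S4 = {1, 2, 3, 4, 5, 6, 7, 8}); total cost 3 + 15 = 18.
No covering selection has total cost below 18.

18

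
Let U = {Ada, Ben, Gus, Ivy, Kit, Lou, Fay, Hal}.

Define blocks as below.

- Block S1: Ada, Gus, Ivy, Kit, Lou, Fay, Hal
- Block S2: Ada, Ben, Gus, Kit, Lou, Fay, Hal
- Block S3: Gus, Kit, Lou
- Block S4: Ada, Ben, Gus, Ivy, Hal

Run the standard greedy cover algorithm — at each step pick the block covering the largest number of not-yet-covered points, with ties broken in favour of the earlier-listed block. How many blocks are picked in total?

2

Greedy: pick S1 (covers 7 new) → pick S2 (covers 1 new). Total picks: 2.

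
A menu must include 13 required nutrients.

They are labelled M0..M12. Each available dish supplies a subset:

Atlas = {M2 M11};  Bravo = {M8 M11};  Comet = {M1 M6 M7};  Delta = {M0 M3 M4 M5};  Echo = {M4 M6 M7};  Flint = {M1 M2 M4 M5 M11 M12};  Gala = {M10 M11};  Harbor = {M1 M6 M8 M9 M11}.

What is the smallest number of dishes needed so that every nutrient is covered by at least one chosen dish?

Take {Comet, Delta, Flint, Gala, Harbor}. Their union is {M0, M1, M2, M3, M4, M5, M6, M7, M8, M9, M10, M11, M12}, which is all 13 nutrients.
No 4 of the 8 dishes cover everything (all 70 combinations miss at least one nutrient), so 5 is optimal.

5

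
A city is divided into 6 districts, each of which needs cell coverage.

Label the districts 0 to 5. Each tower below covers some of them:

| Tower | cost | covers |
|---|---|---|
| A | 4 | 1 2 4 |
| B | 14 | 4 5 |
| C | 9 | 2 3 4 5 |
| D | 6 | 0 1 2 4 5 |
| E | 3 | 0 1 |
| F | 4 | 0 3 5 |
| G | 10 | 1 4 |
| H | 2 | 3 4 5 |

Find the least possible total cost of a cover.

8

D, H together cover every district (D ∪ H = {0, 1, 2, 3, 4, 5}); total cost 6 + 2 = 8.
The greedy pick H, E, A costs 9; no covering selection beats 8.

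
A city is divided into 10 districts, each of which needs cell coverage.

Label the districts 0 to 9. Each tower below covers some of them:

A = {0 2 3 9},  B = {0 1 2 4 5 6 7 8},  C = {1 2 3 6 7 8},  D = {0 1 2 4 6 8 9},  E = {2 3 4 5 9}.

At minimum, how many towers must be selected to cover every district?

Take {B, E}. Their union is {0, 1, 2, 3, 4, 5, 6, 7, 8, 9}, which is all 10 districts.
No single tower has all 10 districts (the largest, B, has 8), so 2 is optimal.

2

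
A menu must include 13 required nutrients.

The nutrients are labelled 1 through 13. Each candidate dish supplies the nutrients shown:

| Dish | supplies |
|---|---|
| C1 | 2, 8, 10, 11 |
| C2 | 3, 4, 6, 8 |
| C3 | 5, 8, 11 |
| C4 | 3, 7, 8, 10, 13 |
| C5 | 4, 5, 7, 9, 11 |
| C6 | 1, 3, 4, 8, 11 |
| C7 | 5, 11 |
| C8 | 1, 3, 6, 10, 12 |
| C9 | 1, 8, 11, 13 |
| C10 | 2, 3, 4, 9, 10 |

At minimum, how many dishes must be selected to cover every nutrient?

C5 and C8 and C9 and C10 together: C5 ∪ C8 ∪ C9 ∪ C10 = {1, 2, 3, 4, 5, 6, 7, 8, 9, 10, 11, 12, 13} — every nutrient is covered.
No 3 of the 10 dishes cover everything (all 120 combinations miss at least one nutrient), so 4 is optimal.

4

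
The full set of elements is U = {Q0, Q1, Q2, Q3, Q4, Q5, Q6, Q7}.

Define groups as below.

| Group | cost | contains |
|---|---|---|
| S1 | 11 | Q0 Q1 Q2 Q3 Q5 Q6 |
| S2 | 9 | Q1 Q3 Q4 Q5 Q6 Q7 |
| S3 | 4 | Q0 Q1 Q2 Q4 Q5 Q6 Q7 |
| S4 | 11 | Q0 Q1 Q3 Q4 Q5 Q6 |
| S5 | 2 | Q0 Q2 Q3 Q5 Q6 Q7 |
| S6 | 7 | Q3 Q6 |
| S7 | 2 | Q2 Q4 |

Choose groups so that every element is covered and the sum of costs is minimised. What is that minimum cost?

6

S3, S5 together cover every element (S3 ∪ S5 = {Q0, Q1, Q2, Q3, Q4, Q5, Q6, Q7}); total cost 4 + 2 = 6.
No covering selection has total cost below 6.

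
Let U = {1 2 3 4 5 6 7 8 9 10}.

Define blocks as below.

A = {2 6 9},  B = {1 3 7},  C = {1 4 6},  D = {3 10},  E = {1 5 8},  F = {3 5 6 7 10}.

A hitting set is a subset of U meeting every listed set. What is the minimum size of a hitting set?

Take H = {3, 6, 8}. Each listed block contains at least one of these, so H is a hitting set of size 3.
The blocks A, D, E are pairwise disjoint, so any hitting set needs a separate item for each — at least 3. Hence 3 is optimal.

3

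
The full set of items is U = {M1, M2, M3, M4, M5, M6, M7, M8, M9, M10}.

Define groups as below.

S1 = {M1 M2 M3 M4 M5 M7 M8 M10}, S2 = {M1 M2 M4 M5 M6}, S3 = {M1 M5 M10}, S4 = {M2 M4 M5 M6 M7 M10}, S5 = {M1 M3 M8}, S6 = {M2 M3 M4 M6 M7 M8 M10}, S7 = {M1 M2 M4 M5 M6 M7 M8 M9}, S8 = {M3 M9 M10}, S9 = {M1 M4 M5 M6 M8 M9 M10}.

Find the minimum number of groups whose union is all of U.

S6 and S9 cover everything between them: the union {M1, M2, M3, M4, M5, M6, M7, M8, M9, M10} is all of U.
No single group has all 10 items (the largest, S1, has 8), so 2 is optimal.

2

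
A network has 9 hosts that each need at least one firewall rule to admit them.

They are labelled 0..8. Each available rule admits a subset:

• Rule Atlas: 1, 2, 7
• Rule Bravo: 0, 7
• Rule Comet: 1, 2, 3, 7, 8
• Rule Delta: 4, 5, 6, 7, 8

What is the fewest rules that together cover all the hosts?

3

Bravo and Comet and Delta together: Bravo ∪ Comet ∪ Delta = {0, 1, 2, 3, 4, 5, 6, 7, 8} — every host is covered.
Only Bravo contains 0, so Bravo is forced; the remaining 7 hosts need at least 2 more rules (each remaining rule adds at most 4) — so at least 3 rules are needed, and 3 is optimal.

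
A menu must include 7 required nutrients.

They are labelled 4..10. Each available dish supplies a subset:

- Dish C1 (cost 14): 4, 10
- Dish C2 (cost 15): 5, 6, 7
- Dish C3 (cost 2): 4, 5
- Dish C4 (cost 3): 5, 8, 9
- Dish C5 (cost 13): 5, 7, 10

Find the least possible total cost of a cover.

32

C1, C2, C4 together cover every nutrient (C1 ∪ C2 ∪ C4 = {4, 5, 6, 7, 8, 9, 10}); total cost 14 + 15 + 3 = 32.
The greedy pick C3, C4, C5, C2 costs 33; no covering selection beats 32.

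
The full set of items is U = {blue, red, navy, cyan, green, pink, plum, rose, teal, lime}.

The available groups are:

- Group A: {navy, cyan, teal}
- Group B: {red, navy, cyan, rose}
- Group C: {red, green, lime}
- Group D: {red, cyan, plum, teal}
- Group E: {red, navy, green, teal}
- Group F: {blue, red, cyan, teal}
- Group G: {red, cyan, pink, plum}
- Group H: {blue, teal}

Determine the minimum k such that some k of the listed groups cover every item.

B, C, F, and G cover everything between them: the union {blue, red, navy, cyan, green, pink, plum, rose, teal, lime} is all of U.
Only B contains rose, so B is forced; the remaining 6 items need at least 3 more groups (each remaining group adds at most 2) — so at least 4 groups are needed, and 4 is optimal.

4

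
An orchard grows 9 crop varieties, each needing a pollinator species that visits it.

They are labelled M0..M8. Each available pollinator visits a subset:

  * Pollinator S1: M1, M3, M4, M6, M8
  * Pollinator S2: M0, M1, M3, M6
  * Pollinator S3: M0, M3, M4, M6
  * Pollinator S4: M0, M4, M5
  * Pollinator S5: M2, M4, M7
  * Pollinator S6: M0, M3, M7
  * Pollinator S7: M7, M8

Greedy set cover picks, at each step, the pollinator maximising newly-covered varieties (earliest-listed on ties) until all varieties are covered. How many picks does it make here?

Greedy: pick S1 (covers 5 new) → pick S4 (covers 2 new) → pick S5 (covers 2 new). Total picks: 3.

3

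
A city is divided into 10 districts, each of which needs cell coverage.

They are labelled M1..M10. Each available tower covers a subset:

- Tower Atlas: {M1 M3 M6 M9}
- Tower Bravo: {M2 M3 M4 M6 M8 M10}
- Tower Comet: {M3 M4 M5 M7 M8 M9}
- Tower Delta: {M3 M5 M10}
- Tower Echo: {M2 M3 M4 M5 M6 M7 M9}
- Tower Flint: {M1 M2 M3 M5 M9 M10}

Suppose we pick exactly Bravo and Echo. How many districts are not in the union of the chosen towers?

1

Union of Bravo, Echo = {M2, M3, M4, M5, M6, M7, M8, M9, M10}.
Not covered: M1 — 1 district.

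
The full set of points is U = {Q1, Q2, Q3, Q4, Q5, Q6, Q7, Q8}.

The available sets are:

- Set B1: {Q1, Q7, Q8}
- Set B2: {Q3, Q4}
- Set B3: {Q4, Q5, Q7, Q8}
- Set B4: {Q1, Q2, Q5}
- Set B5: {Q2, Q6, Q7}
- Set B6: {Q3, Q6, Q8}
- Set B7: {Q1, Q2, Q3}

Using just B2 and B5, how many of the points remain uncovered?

3

Union of B2, B5 = {Q2, Q3, Q4, Q6, Q7}.
Not covered: Q1, Q5, Q8 — 3 points.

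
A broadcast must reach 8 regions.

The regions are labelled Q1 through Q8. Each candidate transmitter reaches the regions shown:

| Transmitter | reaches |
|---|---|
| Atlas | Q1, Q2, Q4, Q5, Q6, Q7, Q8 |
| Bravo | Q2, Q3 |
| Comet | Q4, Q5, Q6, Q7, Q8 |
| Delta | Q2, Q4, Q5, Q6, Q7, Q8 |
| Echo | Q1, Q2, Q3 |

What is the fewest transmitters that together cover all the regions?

2

Take {Delta, Echo}. Their union is {Q1, Q2, Q3, Q4, Q5, Q6, Q7, Q8}, which is all 8 regions.
No single transmitter has all 8 regions (the largest, Atlas, has 7), so 2 is optimal.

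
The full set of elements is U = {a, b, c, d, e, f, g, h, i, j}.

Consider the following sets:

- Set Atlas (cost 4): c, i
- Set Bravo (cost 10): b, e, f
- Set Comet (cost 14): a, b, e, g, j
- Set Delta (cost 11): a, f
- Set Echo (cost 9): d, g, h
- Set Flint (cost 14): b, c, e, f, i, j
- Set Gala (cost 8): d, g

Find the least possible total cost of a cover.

Delta, Echo, Flint together cover every element (Delta ∪ Echo ∪ Flint = {a, b, c, d, e, f, g, h, i, j}); total cost 11 + 9 + 14 = 34.
The greedy pick Atlas, Comet, Echo, Bravo costs 37; no covering selection beats 34.

34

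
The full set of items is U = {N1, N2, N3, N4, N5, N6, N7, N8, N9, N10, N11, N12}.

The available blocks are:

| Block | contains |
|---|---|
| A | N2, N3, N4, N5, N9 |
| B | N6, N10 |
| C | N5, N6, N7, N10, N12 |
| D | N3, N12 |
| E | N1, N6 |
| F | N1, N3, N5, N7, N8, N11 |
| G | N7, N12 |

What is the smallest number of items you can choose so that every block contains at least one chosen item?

3

The 3 items {N3, N6, N12} hit every block.
The blocks A, E, G are pairwise disjoint, so any hitting set needs a separate item for each — at least 3. Hence 3 is optimal.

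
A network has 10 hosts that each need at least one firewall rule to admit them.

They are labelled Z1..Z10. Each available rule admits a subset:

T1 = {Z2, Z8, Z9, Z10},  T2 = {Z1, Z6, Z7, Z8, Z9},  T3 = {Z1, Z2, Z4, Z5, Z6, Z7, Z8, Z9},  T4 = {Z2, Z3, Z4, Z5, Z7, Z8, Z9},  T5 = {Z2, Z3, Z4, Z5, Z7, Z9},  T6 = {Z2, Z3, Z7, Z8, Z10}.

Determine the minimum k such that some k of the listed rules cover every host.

Take {T3, T6}. Their union is {Z1, Z2, Z3, Z4, Z5, Z6, Z7, Z8, Z9, Z10}, which is all 10 hosts.
No single rule has all 10 hosts (the largest, T3, has 8), so 2 is optimal.

2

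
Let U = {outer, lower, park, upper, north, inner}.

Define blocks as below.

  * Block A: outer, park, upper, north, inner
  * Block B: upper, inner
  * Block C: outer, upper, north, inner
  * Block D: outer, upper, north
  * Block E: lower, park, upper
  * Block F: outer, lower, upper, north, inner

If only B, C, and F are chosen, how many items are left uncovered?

1

Union of B, C, F = {outer, lower, upper, north, inner}.
Not covered: park — 1 item.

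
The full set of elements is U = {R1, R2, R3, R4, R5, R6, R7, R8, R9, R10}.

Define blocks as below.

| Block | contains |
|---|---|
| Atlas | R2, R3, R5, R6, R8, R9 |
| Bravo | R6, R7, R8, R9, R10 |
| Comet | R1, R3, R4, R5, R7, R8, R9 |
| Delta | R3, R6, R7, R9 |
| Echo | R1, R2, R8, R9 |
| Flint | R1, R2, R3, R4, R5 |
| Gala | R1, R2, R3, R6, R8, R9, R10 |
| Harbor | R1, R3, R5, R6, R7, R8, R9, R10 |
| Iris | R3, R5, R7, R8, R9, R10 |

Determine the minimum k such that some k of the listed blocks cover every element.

Flint and Harbor together: Flint ∪ Harbor = {R1, R2, R3, R4, R5, R6, R7, R8, R9, R10} — every element is covered.
No single block has all 10 elements (the largest, Harbor, has 8), so 2 is optimal.

2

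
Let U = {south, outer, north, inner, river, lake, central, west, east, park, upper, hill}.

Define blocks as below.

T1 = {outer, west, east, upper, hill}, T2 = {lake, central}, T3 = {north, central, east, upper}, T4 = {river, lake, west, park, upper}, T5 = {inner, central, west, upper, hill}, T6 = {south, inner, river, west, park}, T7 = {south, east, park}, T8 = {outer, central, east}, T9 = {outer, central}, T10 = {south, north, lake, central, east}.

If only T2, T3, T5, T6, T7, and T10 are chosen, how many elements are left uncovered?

Union of T2, T3, T5, T6, T7, T10 = {south, north, inner, river, lake, central, west, east, park, upper, hill}.
Not covered: outer — 1 element.

1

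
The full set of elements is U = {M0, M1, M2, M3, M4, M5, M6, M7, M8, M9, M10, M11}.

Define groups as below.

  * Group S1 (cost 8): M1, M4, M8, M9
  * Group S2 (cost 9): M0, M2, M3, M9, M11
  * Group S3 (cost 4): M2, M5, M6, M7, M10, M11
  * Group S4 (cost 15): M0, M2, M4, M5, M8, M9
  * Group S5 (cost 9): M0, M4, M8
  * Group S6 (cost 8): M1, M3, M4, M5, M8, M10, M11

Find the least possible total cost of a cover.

21

S2, S3, S6 together cover every element (S2 ∪ S3 ∪ S6 = {M0, M1, M2, M3, M4, M5, M6, M7, M8, M9, M10, M11}); total cost 9 + 4 + 8 = 21.
No covering selection has total cost below 21.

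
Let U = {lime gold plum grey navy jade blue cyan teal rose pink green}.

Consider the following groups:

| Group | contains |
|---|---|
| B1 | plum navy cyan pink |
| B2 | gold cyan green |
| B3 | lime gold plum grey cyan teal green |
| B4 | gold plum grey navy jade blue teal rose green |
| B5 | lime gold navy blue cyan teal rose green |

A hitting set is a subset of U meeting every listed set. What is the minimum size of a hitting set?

2

Take H = {plum, cyan}. Each listed group contains at least one of these, so H is a hitting set of size 2.
No single item lies in every group, so at least 2 are needed and 2 is optimal.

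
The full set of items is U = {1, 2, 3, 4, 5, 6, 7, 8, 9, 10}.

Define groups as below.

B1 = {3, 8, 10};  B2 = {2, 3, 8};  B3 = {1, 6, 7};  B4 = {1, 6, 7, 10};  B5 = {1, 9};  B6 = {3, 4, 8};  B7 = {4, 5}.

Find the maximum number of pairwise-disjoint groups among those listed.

B2, B5, B7 are pairwise disjoint (B2={2,3,8}; B5={1,9}; B7={4,5}).
Every remaining group overlaps one of these, and no 4 of the listed groups are pairwise disjoint, so 3 is the maximum.

3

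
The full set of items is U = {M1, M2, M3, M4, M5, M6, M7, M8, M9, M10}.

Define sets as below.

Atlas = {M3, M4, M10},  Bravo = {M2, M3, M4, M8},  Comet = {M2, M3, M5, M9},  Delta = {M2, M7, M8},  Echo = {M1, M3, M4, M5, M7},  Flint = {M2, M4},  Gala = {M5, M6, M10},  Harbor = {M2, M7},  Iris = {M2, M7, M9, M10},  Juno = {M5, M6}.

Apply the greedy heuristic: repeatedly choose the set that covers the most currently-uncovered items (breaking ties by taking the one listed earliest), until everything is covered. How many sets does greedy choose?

4

Greedy: pick Echo (covers 5 new) → pick Iris (covers 3 new) → pick Bravo (covers 1 new) → pick Gala (covers 1 new). Total picks: 4.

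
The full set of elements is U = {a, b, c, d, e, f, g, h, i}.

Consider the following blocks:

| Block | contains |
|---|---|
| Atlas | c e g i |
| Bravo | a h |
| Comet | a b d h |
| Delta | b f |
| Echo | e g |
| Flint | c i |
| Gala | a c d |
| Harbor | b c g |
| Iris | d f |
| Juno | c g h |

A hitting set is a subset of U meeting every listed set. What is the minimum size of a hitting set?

T = {c, e, f, h} meets every block (each contains at least one member of T), and |T| = 4.
The blocks Bravo, Echo, Flint, Iris are pairwise disjoint, so any hitting set needs a separate element for each — at least 4. Hence 4 is optimal.

4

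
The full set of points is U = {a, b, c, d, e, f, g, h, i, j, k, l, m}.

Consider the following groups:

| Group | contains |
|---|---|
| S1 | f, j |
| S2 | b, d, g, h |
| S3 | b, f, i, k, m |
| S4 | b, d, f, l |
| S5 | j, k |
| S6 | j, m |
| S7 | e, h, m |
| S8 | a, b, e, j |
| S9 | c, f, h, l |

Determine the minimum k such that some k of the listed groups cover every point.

S2, S3, S8, and S9 cover everything between them: the union {a, b, c, d, e, f, g, h, i, j, k, l, m} is all of U.
Only S8 contains a, so S8 is forced; the remaining 9 points need at least 3 more groups (each remaining group adds at most 4) — so at least 4 groups are needed, and 4 is optimal.

4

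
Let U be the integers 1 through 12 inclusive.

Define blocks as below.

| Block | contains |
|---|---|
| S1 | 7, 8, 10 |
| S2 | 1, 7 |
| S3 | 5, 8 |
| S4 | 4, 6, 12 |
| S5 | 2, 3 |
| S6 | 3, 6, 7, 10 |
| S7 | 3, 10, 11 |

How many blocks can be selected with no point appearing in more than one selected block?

S2, S3, S4, S5 are pairwise disjoint (S2={1,7}; S3={5,8}; S4={4,6,12}; S5={2,3}).
Every remaining block overlaps one of these, and no 5 of the listed blocks are pairwise disjoint, so 4 is the maximum.

4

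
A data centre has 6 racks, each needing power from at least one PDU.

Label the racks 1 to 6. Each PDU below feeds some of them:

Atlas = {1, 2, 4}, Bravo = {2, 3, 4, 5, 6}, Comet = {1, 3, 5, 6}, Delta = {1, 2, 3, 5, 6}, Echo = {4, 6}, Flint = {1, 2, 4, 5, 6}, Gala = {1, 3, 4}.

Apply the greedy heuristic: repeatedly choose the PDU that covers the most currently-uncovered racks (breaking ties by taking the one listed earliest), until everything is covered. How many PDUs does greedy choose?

2

Greedy: pick Bravo (covers 5 new) → pick Atlas (covers 1 new). Total picks: 2.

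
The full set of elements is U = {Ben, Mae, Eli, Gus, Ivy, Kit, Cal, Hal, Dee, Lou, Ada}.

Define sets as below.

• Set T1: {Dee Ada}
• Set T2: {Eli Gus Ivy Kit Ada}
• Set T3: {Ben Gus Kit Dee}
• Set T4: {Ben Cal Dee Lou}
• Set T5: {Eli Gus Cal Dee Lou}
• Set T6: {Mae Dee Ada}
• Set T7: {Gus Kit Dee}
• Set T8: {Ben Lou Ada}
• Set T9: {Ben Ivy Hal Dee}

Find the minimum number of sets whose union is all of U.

T2 and T5 and T6 and T9 together: T2 ∪ T5 ∪ T6 ∪ T9 = {Ben, Mae, Eli, Gus, Ivy, Kit, Cal, Hal, Dee, Lou, Ada} — every element is covered.
No 3 of the 9 sets cover everything (all 84 combinations miss at least one element), so 4 is optimal.

4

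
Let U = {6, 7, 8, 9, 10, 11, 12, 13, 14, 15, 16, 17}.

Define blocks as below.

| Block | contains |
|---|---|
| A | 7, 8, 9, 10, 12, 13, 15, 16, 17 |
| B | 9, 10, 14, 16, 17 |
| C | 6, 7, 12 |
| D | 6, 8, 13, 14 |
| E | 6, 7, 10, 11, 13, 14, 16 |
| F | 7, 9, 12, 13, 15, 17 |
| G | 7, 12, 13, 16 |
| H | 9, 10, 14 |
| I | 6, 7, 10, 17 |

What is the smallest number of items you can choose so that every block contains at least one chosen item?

2

The 2 items {7, 14} hit every block.
The blocks G, H are pairwise disjoint, so any hitting set needs a separate item for each — at least 2. Hence 2 is optimal.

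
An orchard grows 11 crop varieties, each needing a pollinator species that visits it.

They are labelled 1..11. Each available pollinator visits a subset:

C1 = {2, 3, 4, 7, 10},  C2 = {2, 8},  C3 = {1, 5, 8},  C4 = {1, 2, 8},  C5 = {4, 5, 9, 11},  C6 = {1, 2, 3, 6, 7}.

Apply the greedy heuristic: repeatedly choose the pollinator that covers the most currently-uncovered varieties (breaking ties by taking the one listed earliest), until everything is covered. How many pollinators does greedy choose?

Greedy: pick C1 (covers 5 new) → pick C3 (covers 3 new) → pick C5 (covers 2 new) → pick C6 (covers 1 new). Total picks: 4.

4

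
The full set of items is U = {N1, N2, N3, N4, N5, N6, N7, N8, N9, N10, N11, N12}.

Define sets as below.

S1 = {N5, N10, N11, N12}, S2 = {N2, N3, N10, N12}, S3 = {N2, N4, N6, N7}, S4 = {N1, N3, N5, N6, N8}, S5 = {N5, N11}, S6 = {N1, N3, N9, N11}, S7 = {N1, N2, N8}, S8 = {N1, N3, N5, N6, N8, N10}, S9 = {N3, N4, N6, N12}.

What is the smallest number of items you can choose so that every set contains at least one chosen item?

H = {N2, N6, N11} meets every set (each contains at least one member of H), and |H| = 3.
The sets S5, S7, S9 are pairwise disjoint, so any hitting set needs a separate item for each — at least 3. Hence 3 is optimal.

3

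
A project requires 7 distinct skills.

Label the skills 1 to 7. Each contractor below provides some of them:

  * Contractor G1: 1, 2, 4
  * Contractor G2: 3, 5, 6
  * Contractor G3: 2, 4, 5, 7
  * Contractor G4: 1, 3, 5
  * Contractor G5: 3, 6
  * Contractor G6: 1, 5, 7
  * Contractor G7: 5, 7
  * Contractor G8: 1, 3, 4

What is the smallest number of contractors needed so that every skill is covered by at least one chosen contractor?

G3 and G5 and G8 together: G3 ∪ G5 ∪ G8 = {1, 2, 3, 4, 5, 6, 7} — every skill is covered.
No 2 of the 8 contractors cover everything (all 28 combinations miss at least one skill), so 3 is optimal.

3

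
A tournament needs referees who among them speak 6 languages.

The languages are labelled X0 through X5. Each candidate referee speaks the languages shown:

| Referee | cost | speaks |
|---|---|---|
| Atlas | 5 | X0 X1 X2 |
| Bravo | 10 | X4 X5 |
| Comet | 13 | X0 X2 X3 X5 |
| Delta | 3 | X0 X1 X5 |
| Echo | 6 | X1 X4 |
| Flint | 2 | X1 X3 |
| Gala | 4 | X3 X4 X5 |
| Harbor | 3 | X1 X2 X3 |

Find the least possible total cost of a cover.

Atlas, Gala together cover every language (Atlas ∪ Gala = {X0, X1, X2, X3, X4, X5}); total cost 5 + 4 = 9.
The greedy pick Delta, Harbor, Gala costs 10; no covering selection beats 9.

9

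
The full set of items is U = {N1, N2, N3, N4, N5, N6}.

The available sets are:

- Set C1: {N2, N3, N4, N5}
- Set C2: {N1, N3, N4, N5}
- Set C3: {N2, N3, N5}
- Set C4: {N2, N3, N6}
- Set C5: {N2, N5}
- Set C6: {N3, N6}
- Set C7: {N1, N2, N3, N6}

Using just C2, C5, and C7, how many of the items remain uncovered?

0

Union of C2, C5, C7 = {N1, N2, N3, N4, N5, N6} — that's every item, so 0 are uncovered.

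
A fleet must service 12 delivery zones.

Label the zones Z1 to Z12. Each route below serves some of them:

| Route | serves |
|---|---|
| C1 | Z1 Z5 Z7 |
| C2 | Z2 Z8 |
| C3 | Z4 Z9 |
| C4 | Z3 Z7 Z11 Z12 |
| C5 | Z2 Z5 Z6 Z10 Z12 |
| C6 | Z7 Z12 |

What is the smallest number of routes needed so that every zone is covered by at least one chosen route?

C1 and C2 and C3 and C4 and C5 together: C1 ∪ C2 ∪ C3 ∪ C4 ∪ C5 = {Z1, Z2, Z3, Z4, Z5, Z6, Z7, Z8, Z9, Z10, Z11, Z12} — every zone is covered.
No 4 of the 6 routes cover everything (all 15 combinations miss at least one zone), so 5 is optimal.

5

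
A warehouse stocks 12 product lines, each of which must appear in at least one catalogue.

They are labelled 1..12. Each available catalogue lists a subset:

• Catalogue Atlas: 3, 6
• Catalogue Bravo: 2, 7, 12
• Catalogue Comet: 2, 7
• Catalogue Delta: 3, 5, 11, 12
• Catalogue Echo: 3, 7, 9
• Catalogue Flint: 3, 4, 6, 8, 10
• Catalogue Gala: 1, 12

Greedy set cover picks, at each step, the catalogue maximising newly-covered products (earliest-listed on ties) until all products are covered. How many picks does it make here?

Greedy: pick Flint (covers 5 new) → pick Bravo (covers 3 new) → pick Delta (covers 2 new) → pick Echo (covers 1 new) → pick Gala (covers 1 new). Total picks: 5.

5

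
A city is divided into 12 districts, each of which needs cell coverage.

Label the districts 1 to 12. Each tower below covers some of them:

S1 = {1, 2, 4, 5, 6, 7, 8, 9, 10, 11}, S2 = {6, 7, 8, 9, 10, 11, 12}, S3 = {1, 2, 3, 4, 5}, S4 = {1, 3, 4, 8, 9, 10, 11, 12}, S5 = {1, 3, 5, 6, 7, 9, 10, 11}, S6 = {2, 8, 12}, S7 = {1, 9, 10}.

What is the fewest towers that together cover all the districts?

Take {S1, S4}. Their union is {1, 2, 3, 4, 5, 6, 7, 8, 9, 10, 11, 12}, which is all 12 districts.
No single tower has all 12 districts (the largest, S1, has 10), so 2 is optimal.

2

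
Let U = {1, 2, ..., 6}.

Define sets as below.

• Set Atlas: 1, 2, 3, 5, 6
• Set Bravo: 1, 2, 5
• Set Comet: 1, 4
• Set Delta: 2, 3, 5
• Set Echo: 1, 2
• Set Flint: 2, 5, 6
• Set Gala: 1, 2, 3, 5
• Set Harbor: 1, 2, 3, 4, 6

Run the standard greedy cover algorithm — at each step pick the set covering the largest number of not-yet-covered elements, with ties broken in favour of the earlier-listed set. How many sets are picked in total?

2

Greedy: pick Atlas (covers 5 new) → pick Comet (covers 1 new). Total picks: 2.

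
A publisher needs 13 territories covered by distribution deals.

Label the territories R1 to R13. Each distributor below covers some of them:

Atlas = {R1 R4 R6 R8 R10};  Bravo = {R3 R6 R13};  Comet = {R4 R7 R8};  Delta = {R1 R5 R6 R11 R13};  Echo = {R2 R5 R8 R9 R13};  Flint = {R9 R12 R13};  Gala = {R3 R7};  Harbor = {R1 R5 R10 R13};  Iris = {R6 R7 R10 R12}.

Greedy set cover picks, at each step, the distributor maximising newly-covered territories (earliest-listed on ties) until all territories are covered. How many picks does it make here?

Greedy: pick Atlas (covers 5 new) → pick Echo (covers 4 new) → pick Gala (covers 2 new) → pick Delta (covers 1 new) → pick Flint (covers 1 new). Total picks: 5.

5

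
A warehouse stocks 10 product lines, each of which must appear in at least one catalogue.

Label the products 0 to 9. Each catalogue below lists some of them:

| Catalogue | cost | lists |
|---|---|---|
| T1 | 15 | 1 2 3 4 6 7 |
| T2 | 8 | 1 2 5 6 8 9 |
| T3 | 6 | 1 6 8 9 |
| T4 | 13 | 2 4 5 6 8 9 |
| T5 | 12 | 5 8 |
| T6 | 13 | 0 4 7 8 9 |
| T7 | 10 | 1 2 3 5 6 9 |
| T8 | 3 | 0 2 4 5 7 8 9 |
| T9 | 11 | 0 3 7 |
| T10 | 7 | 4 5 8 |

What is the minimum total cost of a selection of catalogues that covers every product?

T7, T8 together cover every product (T7 ∪ T8 = {0, 1, 2, 3, 4, 5, 6, 7, 8, 9}); total cost 10 + 3 = 13.
The greedy pick T8, T3, T7 costs 19; no covering selection beats 13.

13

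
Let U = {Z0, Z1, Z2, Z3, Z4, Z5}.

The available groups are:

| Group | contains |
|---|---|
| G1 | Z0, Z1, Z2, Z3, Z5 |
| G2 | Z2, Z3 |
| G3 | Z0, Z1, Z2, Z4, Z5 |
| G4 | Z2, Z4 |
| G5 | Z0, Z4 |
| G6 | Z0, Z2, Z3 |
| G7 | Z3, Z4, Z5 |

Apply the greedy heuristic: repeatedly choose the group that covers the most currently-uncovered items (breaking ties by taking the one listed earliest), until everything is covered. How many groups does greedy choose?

2

Greedy: pick G1 (covers 5 new) → pick G3 (covers 1 new). Total picks: 2.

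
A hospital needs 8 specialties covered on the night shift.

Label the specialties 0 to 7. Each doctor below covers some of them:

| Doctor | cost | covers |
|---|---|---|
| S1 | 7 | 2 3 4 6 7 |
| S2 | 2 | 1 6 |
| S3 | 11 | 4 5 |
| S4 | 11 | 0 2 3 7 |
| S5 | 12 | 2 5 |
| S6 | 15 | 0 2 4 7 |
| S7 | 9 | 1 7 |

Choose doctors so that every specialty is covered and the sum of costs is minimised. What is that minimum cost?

24

S2, S3, S4 together cover every specialty (S2 ∪ S3 ∪ S4 = {0, 1, 2, 3, 4, 5, 6, 7}); total cost 2 + 11 + 11 = 24.
The greedy pick S2, S1, S3, S4 costs 31; no covering selection beats 24.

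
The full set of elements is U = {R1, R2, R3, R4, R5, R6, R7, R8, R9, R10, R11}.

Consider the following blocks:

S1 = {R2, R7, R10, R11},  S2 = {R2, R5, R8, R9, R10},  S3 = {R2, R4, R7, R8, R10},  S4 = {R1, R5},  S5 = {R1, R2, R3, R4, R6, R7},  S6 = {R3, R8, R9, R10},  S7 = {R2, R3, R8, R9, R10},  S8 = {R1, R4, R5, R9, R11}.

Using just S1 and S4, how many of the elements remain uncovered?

5

Union of S1, S4 = {R1, R2, R5, R7, R10, R11}.
Not covered: R3, R4, R6, R8, R9 — 5 elements.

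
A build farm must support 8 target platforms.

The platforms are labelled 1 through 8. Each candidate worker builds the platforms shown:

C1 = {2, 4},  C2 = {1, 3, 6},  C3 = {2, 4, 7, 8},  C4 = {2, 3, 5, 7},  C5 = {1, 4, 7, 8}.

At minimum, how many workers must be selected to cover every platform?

C2 and C3 and C4 together: C2 ∪ C3 ∪ C4 = {1, 2, 3, 4, 5, 6, 7, 8} — every platform is covered.
Only C4 contains 5, so C4 is forced; the remaining 4 platforms need at least 2 more workers (each remaining worker adds at most 3) — so at least 3 workers are needed, and 3 is optimal.

3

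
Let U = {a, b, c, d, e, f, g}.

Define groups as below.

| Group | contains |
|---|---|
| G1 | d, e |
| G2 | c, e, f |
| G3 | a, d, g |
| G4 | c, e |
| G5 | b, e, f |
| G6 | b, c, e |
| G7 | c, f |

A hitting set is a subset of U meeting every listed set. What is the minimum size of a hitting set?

The 3 points {d, e, f} hit every group.
No choice of 2 points meets every group, so 3 is the minimum.

3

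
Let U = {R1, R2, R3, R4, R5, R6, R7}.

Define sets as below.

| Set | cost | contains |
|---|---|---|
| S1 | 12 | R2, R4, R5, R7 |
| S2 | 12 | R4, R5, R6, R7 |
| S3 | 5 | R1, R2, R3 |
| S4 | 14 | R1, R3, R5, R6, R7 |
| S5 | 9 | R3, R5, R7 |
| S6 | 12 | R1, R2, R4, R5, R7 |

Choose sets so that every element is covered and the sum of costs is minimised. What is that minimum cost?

17

S2, S3 together cover every element (S2 ∪ S3 = {R1, R2, R3, R4, R5, R6, R7}); total cost 12 + 5 = 17.
No covering selection has total cost below 17.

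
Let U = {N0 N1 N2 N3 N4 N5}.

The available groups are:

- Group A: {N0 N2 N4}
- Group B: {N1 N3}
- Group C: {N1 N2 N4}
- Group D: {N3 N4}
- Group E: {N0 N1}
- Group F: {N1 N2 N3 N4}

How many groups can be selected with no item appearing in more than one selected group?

2

D, E are pairwise disjoint (D={N3,N4}; E={N0,N1}).
Every remaining group overlaps one of these, and no 3 of the listed groups are pairwise disjoint, so 2 is the maximum.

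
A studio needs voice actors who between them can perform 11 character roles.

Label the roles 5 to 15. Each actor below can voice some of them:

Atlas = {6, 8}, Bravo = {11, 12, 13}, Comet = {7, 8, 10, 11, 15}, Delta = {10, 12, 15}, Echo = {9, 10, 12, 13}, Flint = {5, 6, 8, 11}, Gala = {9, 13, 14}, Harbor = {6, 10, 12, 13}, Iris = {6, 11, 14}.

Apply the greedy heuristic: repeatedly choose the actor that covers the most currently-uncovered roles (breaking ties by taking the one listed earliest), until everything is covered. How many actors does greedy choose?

4

Greedy: pick Comet (covers 5 new) → pick Echo (covers 3 new) → pick Flint (covers 2 new) → pick Gala (covers 1 new). Total picks: 4.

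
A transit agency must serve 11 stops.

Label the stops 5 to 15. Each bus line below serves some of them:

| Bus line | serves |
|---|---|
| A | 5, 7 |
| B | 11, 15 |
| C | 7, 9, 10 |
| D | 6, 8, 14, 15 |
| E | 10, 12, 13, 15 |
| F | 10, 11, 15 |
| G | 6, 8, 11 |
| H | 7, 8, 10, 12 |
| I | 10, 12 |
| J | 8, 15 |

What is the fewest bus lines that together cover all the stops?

Take {A, C, D, E, F}. Their union is {5, 6, 7, 8, 9, 10, 11, 12, 13, 14, 15}, which is all 11 stops.
No 4 of the 10 bus lines cover everything (all 210 combinations miss at least one stop), so 5 is optimal.

5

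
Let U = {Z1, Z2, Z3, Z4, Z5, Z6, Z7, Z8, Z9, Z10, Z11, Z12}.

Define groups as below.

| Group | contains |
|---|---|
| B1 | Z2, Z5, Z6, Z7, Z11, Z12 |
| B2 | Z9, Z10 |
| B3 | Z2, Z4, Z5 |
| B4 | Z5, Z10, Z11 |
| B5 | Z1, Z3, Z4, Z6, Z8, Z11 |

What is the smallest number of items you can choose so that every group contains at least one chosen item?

The 3 items {Z2, Z6, Z10} hit every group.
No choice of 2 items meets every group, so 3 is the minimum.

3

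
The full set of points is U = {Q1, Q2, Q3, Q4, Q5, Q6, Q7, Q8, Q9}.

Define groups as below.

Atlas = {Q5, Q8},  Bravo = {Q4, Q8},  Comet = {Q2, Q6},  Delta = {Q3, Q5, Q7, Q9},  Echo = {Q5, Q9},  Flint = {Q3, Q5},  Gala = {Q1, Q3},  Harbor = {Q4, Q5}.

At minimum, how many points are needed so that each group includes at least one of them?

4

The 4 points {Q1, Q4, Q5, Q6} hit every group.
The groups Bravo, Comet, Echo, Gala are pairwise disjoint, so any hitting set needs a separate point for each — at least 4. Hence 4 is optimal.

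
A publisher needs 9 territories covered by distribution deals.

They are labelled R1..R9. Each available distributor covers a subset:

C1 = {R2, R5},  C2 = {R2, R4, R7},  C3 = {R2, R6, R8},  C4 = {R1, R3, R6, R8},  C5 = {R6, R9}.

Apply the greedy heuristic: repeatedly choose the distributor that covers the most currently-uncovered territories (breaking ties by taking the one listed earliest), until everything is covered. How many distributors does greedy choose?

4

Greedy: pick C4 (covers 4 new) → pick C2 (covers 3 new) → pick C1 (covers 1 new) → pick C5 (covers 1 new). Total picks: 4.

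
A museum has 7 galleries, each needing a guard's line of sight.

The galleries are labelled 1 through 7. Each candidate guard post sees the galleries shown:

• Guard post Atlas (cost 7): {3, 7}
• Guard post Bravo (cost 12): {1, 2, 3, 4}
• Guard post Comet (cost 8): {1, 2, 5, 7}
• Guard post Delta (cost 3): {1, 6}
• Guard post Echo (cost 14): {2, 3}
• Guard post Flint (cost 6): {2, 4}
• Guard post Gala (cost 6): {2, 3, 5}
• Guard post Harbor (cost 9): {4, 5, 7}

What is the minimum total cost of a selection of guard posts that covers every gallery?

Delta, Gala, Harbor together cover every gallery (Delta ∪ Gala ∪ Harbor = {1, 2, 3, 4, 5, 6, 7}); total cost 3 + 6 + 9 = 18.
No covering selection has total cost below 18.

18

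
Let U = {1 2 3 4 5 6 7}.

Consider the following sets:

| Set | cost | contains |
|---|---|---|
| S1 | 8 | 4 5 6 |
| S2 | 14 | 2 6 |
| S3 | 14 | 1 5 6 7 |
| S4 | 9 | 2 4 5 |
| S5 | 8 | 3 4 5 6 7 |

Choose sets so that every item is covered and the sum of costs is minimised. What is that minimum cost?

31

S3, S4, S5 together cover every item (S3 ∪ S4 ∪ S5 = {1, 2, 3, 4, 5, 6, 7}); total cost 14 + 9 + 8 = 31.
No covering selection has total cost below 31.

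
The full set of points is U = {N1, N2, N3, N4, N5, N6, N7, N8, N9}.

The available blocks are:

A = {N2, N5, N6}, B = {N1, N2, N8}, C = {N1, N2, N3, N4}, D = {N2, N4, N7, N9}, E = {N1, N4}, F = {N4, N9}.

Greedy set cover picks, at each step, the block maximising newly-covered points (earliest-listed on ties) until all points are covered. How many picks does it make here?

Greedy: pick C (covers 4 new) → pick A (covers 2 new) → pick D (covers 2 new) → pick B (covers 1 new). Total picks: 4.

4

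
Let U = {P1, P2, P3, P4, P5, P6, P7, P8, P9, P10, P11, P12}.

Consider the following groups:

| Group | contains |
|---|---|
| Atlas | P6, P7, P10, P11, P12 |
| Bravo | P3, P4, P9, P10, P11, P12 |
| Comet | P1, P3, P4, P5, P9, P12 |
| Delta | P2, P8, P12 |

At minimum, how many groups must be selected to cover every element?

3

Atlas, Comet, and Delta cover everything between them: the union {P1, P2, P3, P4, P5, P6, P7, P8, P9, P10, P11, P12} is all of U.
Only Comet contains P1, so Comet is forced; the remaining 6 elements need at least 2 more groups (each remaining group adds at most 4) — so at least 3 groups are needed, and 3 is optimal.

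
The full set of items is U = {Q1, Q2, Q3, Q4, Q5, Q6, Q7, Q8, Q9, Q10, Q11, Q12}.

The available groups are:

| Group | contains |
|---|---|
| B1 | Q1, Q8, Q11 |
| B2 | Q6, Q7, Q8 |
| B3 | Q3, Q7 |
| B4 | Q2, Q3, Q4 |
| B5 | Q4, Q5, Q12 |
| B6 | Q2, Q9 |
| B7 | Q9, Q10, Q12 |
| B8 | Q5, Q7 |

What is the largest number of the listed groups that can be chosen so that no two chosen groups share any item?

4

B1, B4, B7, B8 are pairwise disjoint (B1={Q1,Q8,Q11}; B4={Q2,Q3,Q4}; B7={Q9,Q10,Q12}; B8={Q5,Q7}).
Every remaining group overlaps one of these, and no 5 of the listed groups are pairwise disjoint, so 4 is the maximum.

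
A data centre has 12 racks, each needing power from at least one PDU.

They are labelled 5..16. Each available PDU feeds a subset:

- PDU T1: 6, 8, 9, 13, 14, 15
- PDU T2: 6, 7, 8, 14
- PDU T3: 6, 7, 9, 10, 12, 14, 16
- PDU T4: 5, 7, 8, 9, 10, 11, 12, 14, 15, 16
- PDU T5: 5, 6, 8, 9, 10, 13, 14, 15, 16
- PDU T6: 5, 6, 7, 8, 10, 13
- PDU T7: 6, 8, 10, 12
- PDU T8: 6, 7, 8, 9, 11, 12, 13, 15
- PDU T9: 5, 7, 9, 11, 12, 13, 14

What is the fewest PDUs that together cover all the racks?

Take {T5, T8}. Their union is {5, 6, 7, 8, 9, 10, 11, 12, 13, 14, 15, 16}, which is all 12 racks.
No single PDU has all 12 racks (the largest, T4, has 10), so 2 is optimal.

2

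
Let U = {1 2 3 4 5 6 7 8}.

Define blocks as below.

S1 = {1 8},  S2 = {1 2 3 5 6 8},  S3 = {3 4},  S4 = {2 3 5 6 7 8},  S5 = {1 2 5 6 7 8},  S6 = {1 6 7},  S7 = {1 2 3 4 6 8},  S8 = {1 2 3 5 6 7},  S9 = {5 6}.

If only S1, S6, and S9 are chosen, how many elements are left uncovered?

Union of S1, S6, S9 = {1, 5, 6, 7, 8}.
Not covered: 2, 3, 4 — 3 elements.

3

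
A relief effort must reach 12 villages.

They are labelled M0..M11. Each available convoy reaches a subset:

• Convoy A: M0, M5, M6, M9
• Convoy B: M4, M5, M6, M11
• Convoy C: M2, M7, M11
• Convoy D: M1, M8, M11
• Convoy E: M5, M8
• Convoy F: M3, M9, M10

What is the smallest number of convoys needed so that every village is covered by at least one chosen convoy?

A and B and C and D and F together: A ∪ B ∪ C ∪ D ∪ F = {M0, M1, M2, M3, M4, M5, M6, M7, M8, M9, M10, M11} — every village is covered.
No 4 of the 6 convoys cover everything (all 15 combinations miss at least one village), so 5 is optimal.

5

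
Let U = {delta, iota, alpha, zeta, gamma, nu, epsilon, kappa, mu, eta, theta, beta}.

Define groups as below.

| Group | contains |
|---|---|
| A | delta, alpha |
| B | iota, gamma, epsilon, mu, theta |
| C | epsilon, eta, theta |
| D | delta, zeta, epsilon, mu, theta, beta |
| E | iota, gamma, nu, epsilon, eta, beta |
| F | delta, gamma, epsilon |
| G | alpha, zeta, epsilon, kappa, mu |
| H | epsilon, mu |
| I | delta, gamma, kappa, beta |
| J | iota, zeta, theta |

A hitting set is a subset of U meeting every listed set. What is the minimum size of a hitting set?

3

T = {delta, epsilon, theta} meets every group (each contains at least one member of T), and |T| = 3.
The groups H, I, J are pairwise disjoint, so any hitting set needs a separate element for each — at least 3. Hence 3 is optimal.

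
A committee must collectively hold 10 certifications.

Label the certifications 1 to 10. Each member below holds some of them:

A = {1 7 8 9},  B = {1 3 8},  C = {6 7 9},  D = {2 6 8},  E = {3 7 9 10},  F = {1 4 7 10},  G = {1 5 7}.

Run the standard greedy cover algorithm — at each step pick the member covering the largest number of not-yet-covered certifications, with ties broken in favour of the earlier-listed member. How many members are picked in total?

5

Greedy: pick A (covers 4 new) → pick D (covers 2 new) → pick E (covers 2 new) → pick F (covers 1 new) → pick G (covers 1 new). Total picks: 5.
(The true minimum cover uses only 4 members, so greedy is not optimal here.)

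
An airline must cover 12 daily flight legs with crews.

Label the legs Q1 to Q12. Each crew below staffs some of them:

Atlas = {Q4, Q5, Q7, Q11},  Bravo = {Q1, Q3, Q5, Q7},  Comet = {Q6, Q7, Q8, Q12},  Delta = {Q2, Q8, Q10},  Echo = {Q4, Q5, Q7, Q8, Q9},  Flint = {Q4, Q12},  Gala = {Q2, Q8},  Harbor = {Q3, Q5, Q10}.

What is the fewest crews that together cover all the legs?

Atlas and Bravo and Comet and Delta and Echo together: Atlas ∪ Bravo ∪ Comet ∪ Delta ∪ Echo = {Q1, Q2, Q3, Q4, Q5, Q6, Q7, Q8, Q9, Q10, Q11, Q12} — every leg is covered.
Only Echo contains Q9, so Echo is forced; the remaining 7 legs need at least 4 more crews (each remaining crew adds at most 2) — so at least 5 crews are needed, and 5 is optimal.

5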